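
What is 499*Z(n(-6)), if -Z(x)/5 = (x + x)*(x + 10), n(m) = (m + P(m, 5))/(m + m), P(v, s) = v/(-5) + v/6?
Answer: -9102259/360 ≈ -25284.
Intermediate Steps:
P(v, s) = -v/30 (P(v, s) = v*(-⅕) + v*(⅙) = -v/5 + v/6 = -v/30)
n(m) = 29/60 (n(m) = (m - m/30)/(m + m) = (29*m/30)/((2*m)) = (29*m/30)*(1/(2*m)) = 29/60)
Z(x) = -10*x*(10 + x) (Z(x) = -5*(x + x)*(x + 10) = -5*2*x*(10 + x) = -10*x*(10 + x))
499*Z(n(-6)) = 499*(-10*29/60*(10 + 29/60)) = 499*(-10*29/60*629/60) = 499*(-18241/360) = -9102259/360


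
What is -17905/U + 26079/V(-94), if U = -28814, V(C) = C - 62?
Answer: -124774521/749164 ≈ -166.55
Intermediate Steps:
V(C) = -62 + C
-17905/U + 26079/V(-94) = -17905/(-28814) + 26079/(-62 - 94) = -17905*(-1/28814) + 26079/(-156) = 17905/28814 + 26079*(-1/156) = 17905/28814 - 8693/52 = -124774521/749164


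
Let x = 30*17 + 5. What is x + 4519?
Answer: 5034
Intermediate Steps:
x = 515 (x = 510 + 5 = 515)
x + 4519 = 515 + 4519 = 5034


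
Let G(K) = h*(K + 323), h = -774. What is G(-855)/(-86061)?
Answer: -137256/28687 ≈ -4.7846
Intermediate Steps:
G(K) = -250002 - 774*K (G(K) = -774*(K + 323) = -774*(323 + K) = -250002 - 774*K)
G(-855)/(-86061) = (-250002 - 774*(-855))/(-86061) = (-250002 + 661770)*(-1/86061) = 411768*(-1/86061) = -137256/28687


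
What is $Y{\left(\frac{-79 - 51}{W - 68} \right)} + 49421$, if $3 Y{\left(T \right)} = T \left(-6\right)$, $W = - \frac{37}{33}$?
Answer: $\frac{112720721}{2281} \approx 49417.0$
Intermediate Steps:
$W = - \frac{37}{33}$ ($W = \left(-37\right) \frac{1}{33} = - \frac{37}{33} \approx -1.1212$)
$Y{\left(T \right)} = - 2 T$ ($Y{\left(T \right)} = \frac{T \left(-6\right)}{3} = \frac{\left(-6\right) T}{3} = - 2 T$)
$Y{\left(\frac{-79 - 51}{W - 68} \right)} + 49421 = - 2 \frac{-79 - 51}{- \frac{37}{33} - 68} + 49421 = - 2 \left(- \frac{130}{- \frac{2281}{33}}\right) + 49421 = - 2 \left(\left(-130\right) \left(- \frac{33}{2281}\right)\right) + 49421 = \left(-2\right) \frac{4290}{2281} + 49421 = - \frac{8580}{2281} + 49421 = \frac{112720721}{2281}$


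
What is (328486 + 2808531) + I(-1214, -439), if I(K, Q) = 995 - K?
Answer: 3139226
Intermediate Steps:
(328486 + 2808531) + I(-1214, -439) = (328486 + 2808531) + (995 - 1*(-1214)) = 3137017 + (995 + 1214) = 3137017 + 2209 = 3139226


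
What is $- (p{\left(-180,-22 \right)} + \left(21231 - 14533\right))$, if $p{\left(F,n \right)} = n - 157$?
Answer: $-6519$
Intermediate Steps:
$p{\left(F,n \right)} = -157 + n$
$- (p{\left(-180,-22 \right)} + \left(21231 - 14533\right)) = - (\left(-157 - 22\right) + \left(21231 - 14533\right)) = - (-179 + \left(21231 - 14533\right)) = - (-179 + 6698) = \left(-1\right) 6519 = -6519$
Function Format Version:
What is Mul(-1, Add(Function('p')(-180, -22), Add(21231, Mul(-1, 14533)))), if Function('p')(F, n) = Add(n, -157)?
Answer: -6519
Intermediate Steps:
Function('p')(F, n) = Add(-157, n)
Mul(-1, Add(Function('p')(-180, -22), Add(21231, Mul(-1, 14533)))) = Mul(-1, Add(Add(-157, -22), Add(21231, Mul(-1, 14533)))) = Mul(-1, Add(-179, Add(21231, -14533))) = Mul(-1, Add(-179, 6698)) = Mul(-1, 6519) = -6519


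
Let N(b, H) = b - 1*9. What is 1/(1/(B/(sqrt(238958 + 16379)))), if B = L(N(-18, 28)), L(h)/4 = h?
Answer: -108*sqrt(255337)/255337 ≈ -0.21373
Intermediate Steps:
N(b, H) = -9 + b (N(b, H) = b - 9 = -9 + b)
L(h) = 4*h
B = -108 (B = 4*(-9 - 18) = 4*(-27) = -108)
1/(1/(B/(sqrt(238958 + 16379)))) = 1/(1/(-108/sqrt(238958 + 16379))) = 1/(1/(-108*sqrt(255337)/255337)) = 1/(-sqrt(255337)/108) = -108*sqrt(255337)/255337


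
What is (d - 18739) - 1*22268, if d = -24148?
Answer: -65155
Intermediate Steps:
(d - 18739) - 1*22268 = (-24148 - 18739) - 1*22268 = -42887 - 22268 = -65155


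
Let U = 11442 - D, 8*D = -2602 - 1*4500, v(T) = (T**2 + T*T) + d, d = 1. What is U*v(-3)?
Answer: 937061/4 ≈ 2.3427e+5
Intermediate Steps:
v(T) = 1 + 2*T**2 (v(T) = (T**2 + T*T) + 1 = (T**2 + T**2) + 1 = 2*T**2 + 1 = 1 + 2*T**2)
D = -3551/4 (D = (-2602 - 1*4500)/8 = (-2602 - 4500)/8 = (1/8)*(-7102) = -3551/4 ≈ -887.75)
U = 49319/4 (U = 11442 - 1*(-3551/4) = 11442 + 3551/4 = 49319/4 ≈ 12330.)
U*v(-3) = 49319*(1 + 2*(-3)**2)/4 = 49319*(1 + 2*9)/4 = 49319*(1 + 18)/4 = (49319/4)*19 = 937061/4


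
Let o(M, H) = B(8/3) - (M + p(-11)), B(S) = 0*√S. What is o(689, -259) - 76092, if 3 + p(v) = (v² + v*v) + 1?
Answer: -77021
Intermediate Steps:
p(v) = -2 + 2*v² (p(v) = -3 + ((v² + v*v) + 1) = -3 + ((v² + v²) + 1) = -3 + (2*v² + 1) = -3 + (1 + 2*v²) = -2 + 2*v²)
B(S) = 0
o(M, H) = -240 - M (o(M, H) = 0 - (M + (-2 + 2*(-11)²)) = 0 - (M + (-2 + 2*121)) = 0 - (M + (-2 + 242)) = 0 - (M + 240) = 0 - (240 + M) = 0 + (-240 - M) = -240 - M)
o(689, -259) - 76092 = (-240 - 1*689) - 76092 = (-240 - 689) - 76092 = -929 - 76092 = -77021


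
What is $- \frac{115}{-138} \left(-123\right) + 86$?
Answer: $- \frac{33}{2} \approx -16.5$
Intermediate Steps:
$- \frac{115}{-138} \left(-123\right) + 86 = \left(-115\right) \left(- \frac{1}{138}\right) \left(-123\right) + 86 = \frac{5}{6} \left(-123\right) + 86 = - \frac{205}{2} + 86 = - \frac{33}{2}$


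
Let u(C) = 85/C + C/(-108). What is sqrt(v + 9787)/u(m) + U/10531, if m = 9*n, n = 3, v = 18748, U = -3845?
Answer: -3845/10531 + 108*sqrt(28535)/313 ≈ 57.921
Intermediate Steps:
m = 27 (m = 9*3 = 27)
u(C) = 85/C - C/108 (u(C) = 85/C + C*(-1/108) = 85/C - C/108)
sqrt(v + 9787)/u(m) + U/10531 = sqrt(18748 + 9787)/(85/27 - 1/108*27) - 3845/10531 = sqrt(28535)/(85*(1/27) - 1/4) - 3845*1/10531 = sqrt(28535)/(85/27 - 1/4) - 3845/10531 = sqrt(28535)/(313/108) - 3845/10531 = sqrt(28535)*(108/313) - 3845/10531 = 108*sqrt(28535)/313 - 3845/10531 = -3845/10531 + 108*sqrt(28535)/313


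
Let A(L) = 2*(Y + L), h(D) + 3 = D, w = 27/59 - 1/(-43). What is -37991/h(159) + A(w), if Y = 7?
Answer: -90461719/395772 ≈ -228.57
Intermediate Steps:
w = 1220/2537 (w = 27*(1/59) - 1*(-1/43) = 27/59 + 1/43 = 1220/2537 ≈ 0.48088)
h(D) = -3 + D
A(L) = 14 + 2*L (A(L) = 2*(7 + L) = 14 + 2*L)
-37991/h(159) + A(w) = -37991/(-3 + 159) + (14 + 2*(1220/2537)) = -37991/156 + (14 + 2440/2537) = -37991*1/156 + 37958/2537 = -37991/156 + 37958/2537 = -90461719/395772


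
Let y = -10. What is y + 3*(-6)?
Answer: -28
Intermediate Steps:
y + 3*(-6) = -10 + 3*(-6) = -10 - 18 = -28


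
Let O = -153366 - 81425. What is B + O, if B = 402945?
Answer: 168154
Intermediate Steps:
O = -234791
B + O = 402945 - 234791 = 168154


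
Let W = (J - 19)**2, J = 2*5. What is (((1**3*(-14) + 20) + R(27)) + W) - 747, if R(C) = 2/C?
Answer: -17818/27 ≈ -659.93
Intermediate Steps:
J = 10
W = 81 (W = (10 - 19)**2 = (-9)**2 = 81)
(((1**3*(-14) + 20) + R(27)) + W) - 747 = (((1**3*(-14) + 20) + 2/27) + 81) - 747 = (((1*(-14) + 20) + 2*(1/27)) + 81) - 747 = (((-14 + 20) + 2/27) + 81) - 747 = ((6 + 2/27) + 81) - 747 = (164/27 + 81) - 747 = 2351/27 - 747 = -17818/27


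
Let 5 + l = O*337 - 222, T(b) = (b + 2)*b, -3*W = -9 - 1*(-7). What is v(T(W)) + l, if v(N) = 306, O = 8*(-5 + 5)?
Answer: 79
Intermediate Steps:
O = 0 (O = 8*0 = 0)
W = ⅔ (W = -(-9 - 1*(-7))/3 = -(-9 + 7)/3 = -⅓*(-2) = ⅔ ≈ 0.66667)
T(b) = b*(2 + b) (T(b) = (2 + b)*b = b*(2 + b))
l = -227 (l = -5 + (0*337 - 222) = -5 + (0 - 222) = -5 - 222 = -227)
v(T(W)) + l = 306 - 227 = 79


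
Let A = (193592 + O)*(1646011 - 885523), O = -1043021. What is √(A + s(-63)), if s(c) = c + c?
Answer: 3*I*√71775617942 ≈ 8.0373e+5*I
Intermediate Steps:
s(c) = 2*c
A = -645980561352 (A = (193592 - 1043021)*(1646011 - 885523) = -849429*760488 = -645980561352)
√(A + s(-63)) = √(-645980561352 + 2*(-63)) = √(-645980561352 - 126) = √(-645980561478) = 3*I*√71775617942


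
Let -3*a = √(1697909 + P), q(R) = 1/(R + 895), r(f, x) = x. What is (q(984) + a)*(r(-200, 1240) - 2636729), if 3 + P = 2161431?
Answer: -2635489/1879 + 2635489*√3859337/3 ≈ 1.7258e+9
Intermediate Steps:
P = 2161428 (P = -3 + 2161431 = 2161428)
q(R) = 1/(895 + R)
a = -√3859337/3 (a = -√(1697909 + 2161428)/3 = -√3859337/3 ≈ -654.84)
(q(984) + a)*(r(-200, 1240) - 2636729) = (1/(895 + 984) - √3859337/3)*(1240 - 2636729) = (1/1879 - √3859337/3)*(-2635489) = -2635489/1879 + 2635489*√3859337/3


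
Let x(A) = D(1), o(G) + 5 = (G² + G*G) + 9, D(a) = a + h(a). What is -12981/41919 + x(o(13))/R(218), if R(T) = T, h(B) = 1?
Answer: -457670/1523057 ≈ -0.30049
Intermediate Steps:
D(a) = 1 + a (D(a) = a + 1 = 1 + a)
o(G) = 4 + 2*G² (o(G) = -5 + ((G² + G*G) + 9) = -5 + ((G² + G²) + 9) = -5 + (2*G² + 9) = -5 + (9 + 2*G²) = 4 + 2*G²)
x(A) = 2 (x(A) = 1 + 1 = 2)
-12981/41919 + x(o(13))/R(218) = -12981/41919 + 2/218 = -12981*1/41919 + 2*(1/218) = -4327/13973 + 1/109 = -457670/1523057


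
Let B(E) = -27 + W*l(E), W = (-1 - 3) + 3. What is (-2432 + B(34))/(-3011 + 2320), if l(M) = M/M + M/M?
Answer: 2461/691 ≈ 3.5615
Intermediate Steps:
W = -1 (W = -4 + 3 = -1)
l(M) = 2 (l(M) = 1 + 1 = 2)
B(E) = -29 (B(E) = -27 - 1*2 = -27 - 2 = -29)
(-2432 + B(34))/(-3011 + 2320) = (-2432 - 29)/(-3011 + 2320) = -2461/(-691) = -2461*(-1/691) = 2461/691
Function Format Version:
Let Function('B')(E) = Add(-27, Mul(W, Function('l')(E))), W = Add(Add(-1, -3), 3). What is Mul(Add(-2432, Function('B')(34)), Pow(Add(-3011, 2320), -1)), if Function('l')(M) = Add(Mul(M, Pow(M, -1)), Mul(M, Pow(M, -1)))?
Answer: Rational(2461, 691) ≈ 3.5615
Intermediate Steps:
W = -1 (W = Add(-4, 3) = -1)
Function('l')(M) = 2 (Function('l')(M) = Add(1, 1) = 2)
Function('B')(E) = -29 (Function('B')(E) = Add(-27, Mul(-1, 2)) = Add(-27, -2) = -29)
Mul(Add(-2432, Function('B')(34)), Pow(Add(-3011, 2320), -1)) = Mul(Add(-2432, -29), Pow(Add(-3011, 2320), -1)) = Mul(-2461, Pow(-691, -1)) = Mul(-2461, Rational(-1, 691)) = Rational(2461, 691)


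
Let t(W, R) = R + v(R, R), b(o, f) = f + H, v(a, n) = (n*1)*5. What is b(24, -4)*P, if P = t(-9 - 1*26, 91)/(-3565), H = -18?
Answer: 12012/3565 ≈ 3.3694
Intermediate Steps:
v(a, n) = 5*n (v(a, n) = n*5 = 5*n)
b(o, f) = -18 + f (b(o, f) = f - 18 = -18 + f)
t(W, R) = 6*R (t(W, R) = R + 5*R = 6*R)
P = -546/3565 (P = (6*91)/(-3565) = 546*(-1/3565) = -546/3565 ≈ -0.15316)
b(24, -4)*P = (-18 - 4)*(-546/3565) = -22*(-546/3565) = 12012/3565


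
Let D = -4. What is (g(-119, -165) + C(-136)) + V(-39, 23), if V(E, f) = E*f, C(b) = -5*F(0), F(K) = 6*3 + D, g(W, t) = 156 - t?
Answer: -646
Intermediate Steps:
F(K) = 14 (F(K) = 6*3 - 4 = 18 - 4 = 14)
C(b) = -70 (C(b) = -5*14 = -70)
(g(-119, -165) + C(-136)) + V(-39, 23) = ((156 - 1*(-165)) - 70) - 39*23 = ((156 + 165) - 70) - 897 = (321 - 70) - 897 = 251 - 897 = -646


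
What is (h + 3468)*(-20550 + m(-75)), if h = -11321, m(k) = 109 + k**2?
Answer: 116350048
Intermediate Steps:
(h + 3468)*(-20550 + m(-75)) = (-11321 + 3468)*(-20550 + (109 + (-75)**2)) = -7853*(-20550 + (109 + 5625)) = -7853*(-20550 + 5734) = -7853*(-14816) = 116350048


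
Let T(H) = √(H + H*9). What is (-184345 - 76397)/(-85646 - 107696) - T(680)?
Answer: 130371/96671 - 20*√17 ≈ -81.114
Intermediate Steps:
T(H) = √10*√H (T(H) = √(H + 9*H) = √(10*H) = √10*√H)
(-184345 - 76397)/(-85646 - 107696) - T(680) = (-184345 - 76397)/(-85646 - 107696) - √10*√680 = -260742/(-193342) - √10*2*√170 = -260742*(-1/193342) - 20*√17 = 130371/96671 - 20*√17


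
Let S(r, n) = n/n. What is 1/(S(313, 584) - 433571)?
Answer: -1/433570 ≈ -2.3064e-6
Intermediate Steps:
S(r, n) = 1
1/(S(313, 584) - 433571) = 1/(1 - 433571) = 1/(-433570) = -1/433570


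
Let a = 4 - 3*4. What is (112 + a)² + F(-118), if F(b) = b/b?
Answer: 10817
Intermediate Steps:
F(b) = 1
a = -8 (a = 4 - 12 = -8)
(112 + a)² + F(-118) = (112 - 8)² + 1 = 104² + 1 = 10816 + 1 = 10817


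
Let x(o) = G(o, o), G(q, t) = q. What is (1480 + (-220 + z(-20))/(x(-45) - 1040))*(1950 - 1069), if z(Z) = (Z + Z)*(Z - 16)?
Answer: 282726996/217 ≈ 1.3029e+6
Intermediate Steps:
x(o) = o
z(Z) = 2*Z*(-16 + Z) (z(Z) = (2*Z)*(-16 + Z) = 2*Z*(-16 + Z))
(1480 + (-220 + z(-20))/(x(-45) - 1040))*(1950 - 1069) = (1480 + (-220 + 2*(-20)*(-16 - 20))/(-45 - 1040))*(1950 - 1069) = (1480 + (-220 + 2*(-20)*(-36))/(-1085))*881 = (1480 + (-220 + 1440)*(-1/1085))*881 = (1480 + 1220*(-1/1085))*881 = (1480 - 244/217)*881 = (320916/217)*881 = 282726996/217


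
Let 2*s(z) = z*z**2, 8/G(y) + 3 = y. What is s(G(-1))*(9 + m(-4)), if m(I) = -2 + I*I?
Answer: -92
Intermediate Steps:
G(y) = 8/(-3 + y)
s(z) = z**3/2 (s(z) = (z*z**2)/2 = z**3/2)
m(I) = -2 + I**2
s(G(-1))*(9 + m(-4)) = ((8/(-3 - 1))**3/2)*(9 + (-2 + (-4)**2)) = ((8/(-4))**3/2)*(9 + (-2 + 16)) = ((8*(-1/4))**3/2)*(9 + 14) = ((1/2)*(-2)**3)*23 = ((1/2)*(-8))*23 = -4*23 = -92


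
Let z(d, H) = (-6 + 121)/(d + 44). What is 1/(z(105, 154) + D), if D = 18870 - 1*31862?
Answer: -149/1935693 ≈ -7.6975e-5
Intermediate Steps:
z(d, H) = 115/(44 + d)
D = -12992 (D = 18870 - 31862 = -12992)
1/(z(105, 154) + D) = 1/(115/(44 + 105) - 12992) = 1/(115/149 - 12992) = 1/(-1935693/149) = -149/1935693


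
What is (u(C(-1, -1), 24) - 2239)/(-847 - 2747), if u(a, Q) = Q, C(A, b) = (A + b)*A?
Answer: 2215/3594 ≈ 0.61631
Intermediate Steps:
C(A, b) = A*(A + b)
(u(C(-1, -1), 24) - 2239)/(-847 - 2747) = (24 - 2239)/(-847 - 2747) = -2215/(-3594) = -2215*(-1/3594) = 2215/3594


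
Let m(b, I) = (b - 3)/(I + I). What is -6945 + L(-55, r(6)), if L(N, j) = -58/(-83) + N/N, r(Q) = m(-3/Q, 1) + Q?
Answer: -576294/83 ≈ -6943.3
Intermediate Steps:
m(b, I) = (-3 + b)/(2*I) (m(b, I) = (-3 + b)/((2*I)) = (-3 + b)*(1/(2*I)) = (-3 + b)/(2*I))
r(Q) = -3/2 + Q - 3/(2*Q) (r(Q) = (1/2)*(-3 - 3/Q)/1 + Q = (1/2)*1*(-3 - 3/Q) + Q = (-3/2 - 3/(2*Q)) + Q = -3/2 + Q - 3/(2*Q))
L(N, j) = 141/83 (L(N, j) = -58*(-1/83) + 1 = 58/83 + 1 = 141/83)
-6945 + L(-55, r(6)) = -6945 + 141/83 = -576294/83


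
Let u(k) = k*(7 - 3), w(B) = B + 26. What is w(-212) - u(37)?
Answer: -334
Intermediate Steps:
w(B) = 26 + B
u(k) = 4*k (u(k) = k*4 = 4*k)
w(-212) - u(37) = (26 - 212) - 4*37 = -186 - 1*148 = -186 - 148 = -334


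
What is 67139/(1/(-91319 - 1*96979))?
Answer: -12642139422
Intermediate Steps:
67139/(1/(-91319 - 1*96979)) = 67139/(1/(-91319 - 96979)) = 67139/(1/(-188298)) = 67139/(-1/188298) = 67139*(-188298) = -12642139422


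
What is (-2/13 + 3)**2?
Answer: 1369/169 ≈ 8.1006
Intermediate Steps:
(-2/13 + 3)**2 = (37/13)**2 = 1369/169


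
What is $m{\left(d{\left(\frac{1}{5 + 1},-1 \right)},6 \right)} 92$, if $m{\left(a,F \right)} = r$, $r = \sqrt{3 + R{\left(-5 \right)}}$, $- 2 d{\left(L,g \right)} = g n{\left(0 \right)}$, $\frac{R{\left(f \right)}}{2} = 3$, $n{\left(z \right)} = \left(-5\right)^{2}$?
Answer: $276$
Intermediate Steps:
$n{\left(z \right)} = 25$
$R{\left(f \right)} = 6$ ($R{\left(f \right)} = 2 \cdot 3 = 6$)
$d{\left(L,g \right)} = - \frac{25 g}{2}$ ($d{\left(L,g \right)} = - \frac{g 25}{2} = - \frac{25 g}{2}$)
$r = 3$ ($r = \sqrt{3 + 6} = \sqrt{9} = 3$)
$m{\left(a,F \right)} = 3$
$m{\left(d{\left(\frac{1}{5 + 1},-1 \right)},6 \right)} 92 = 3 \cdot 92 = 276$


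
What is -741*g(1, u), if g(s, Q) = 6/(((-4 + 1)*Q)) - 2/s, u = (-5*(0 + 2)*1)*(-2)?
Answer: 15561/10 ≈ 1556.1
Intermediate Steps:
u = 20 (u = (-5*2*1)*(-2) = -10*1*(-2) = -10*(-2) = 20)
g(s, Q) = -2/Q - 2/s (g(s, Q) = 6/((-3*Q)) - 2/s = 6*(-1/(3*Q)) - 2/s = -2/Q - 2/s)
-741*g(1, u) = -741*(-2/20 - 2/1) = -741*(-2*1/20 - 2*1) = -741*(-⅒ - 2) = -741*(-21/10) = 15561/10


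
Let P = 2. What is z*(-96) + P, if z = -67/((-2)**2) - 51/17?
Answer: 1898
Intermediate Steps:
z = -79/4 (z = -67/4 - 51*1/17 = -67*1/4 - 3 = -67/4 - 3 = -79/4 ≈ -19.750)
z*(-96) + P = -79/4*(-96) + 2 = 1896 + 2 = 1898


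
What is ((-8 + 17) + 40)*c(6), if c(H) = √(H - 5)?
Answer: 49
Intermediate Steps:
c(H) = √(-5 + H)
((-8 + 17) + 40)*c(6) = ((-8 + 17) + 40)*√(-5 + 6) = (9 + 40)*√1 = 49*1 = 49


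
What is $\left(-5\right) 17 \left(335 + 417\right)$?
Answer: $-63920$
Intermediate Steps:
$\left(-5\right) 17 \left(335 + 417\right) = \left(-85\right) 752 = -63920$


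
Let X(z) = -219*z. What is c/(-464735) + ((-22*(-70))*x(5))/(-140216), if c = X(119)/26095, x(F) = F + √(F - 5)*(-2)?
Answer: -1373180095343/25006409759150 ≈ -0.054913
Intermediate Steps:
x(F) = F - 2*√(-5 + F) (x(F) = F + √(-5 + F)*(-2) = F - 2*√(-5 + F))
c = -1533/1535 (c = -219*119/26095 = -26061*1/26095 = -1533/1535 ≈ -0.99870)
c/(-464735) + ((-22*(-70))*x(5))/(-140216) = -1533/1535/(-464735) + ((-22*(-70))*(5 - 2*√(-5 + 5)))/(-140216) = -1533/1535*(-1/464735) + (1540*(5 - 2*√0))*(-1/140216) = 1533/713368225 + (1540*(5 - 2*0))*(-1/140216) = 1533/713368225 + (1540*(5 + 0))*(-1/140216) = 1533/713368225 + (1540*5)*(-1/140216) = 1533/713368225 + 7700*(-1/140216) = 1533/713368225 - 1925/35054 = -1373180095343/25006409759150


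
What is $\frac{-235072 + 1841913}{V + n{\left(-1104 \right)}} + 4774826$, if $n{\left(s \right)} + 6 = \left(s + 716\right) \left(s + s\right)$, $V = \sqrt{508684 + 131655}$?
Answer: $\frac{206140785399686324}{43172401345} - \frac{1606841 \sqrt{640339}}{733930822865} \approx 4.7748 \cdot 10^{6}$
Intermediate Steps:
$V = \sqrt{640339} \approx 800.21$
$n{\left(s \right)} = -6 + 2 s \left(716 + s\right)$ ($n{\left(s \right)} = -6 + \left(s + 716\right) \left(s + s\right) = -6 + \left(716 + s\right) 2 s = -6 + 2 s \left(716 + s\right)$)
$\frac{-235072 + 1841913}{V + n{\left(-1104 \right)}} + 4774826 = \frac{-235072 + 1841913}{\sqrt{640339} + \left(-6 + 2 \left(-1104\right)^{2} + 1432 \left(-1104\right)\right)} + 4774826 = \frac{1606841}{\sqrt{640339} - -856698} + 4774826 = \frac{1606841}{\sqrt{640339} + 856698} + 4774826 = \frac{1606841}{856698 + \sqrt{640339}} + 4774826 = 4774826 + \frac{1606841}{856698 + \sqrt{640339}}$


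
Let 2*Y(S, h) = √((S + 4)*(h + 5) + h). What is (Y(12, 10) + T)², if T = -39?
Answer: 3167/2 - 195*√10 ≈ 966.86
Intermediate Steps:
Y(S, h) = √(h + (4 + S)*(5 + h))/2 (Y(S, h) = √((S + 4)*(h + 5) + h)/2 = √((4 + S)*(5 + h) + h)/2 = √(h + (4 + S)*(5 + h))/2)
(Y(12, 10) + T)² = (√(20 + 5*12 + 5*10 + 12*10)/2 - 39)² = (√(20 + 60 + 50 + 120)/2 - 39)² = (√250/2 - 39)² = ((5*√10)/2 - 39)² = (5*√10/2 - 39)² = (-39 + 5*√10/2)²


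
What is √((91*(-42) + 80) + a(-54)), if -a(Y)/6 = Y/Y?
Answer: 2*I*√937 ≈ 61.221*I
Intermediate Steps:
a(Y) = -6 (a(Y) = -6*Y/Y = -6*1 = -6)
√((91*(-42) + 80) + a(-54)) = √((91*(-42) + 80) - 6) = √((-3822 + 80) - 6) = √(-3742 - 6) = √(-3748) = 2*I*√937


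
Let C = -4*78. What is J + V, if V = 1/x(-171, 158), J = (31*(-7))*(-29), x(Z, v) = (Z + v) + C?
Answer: 2045224/325 ≈ 6293.0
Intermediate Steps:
C = -312
x(Z, v) = -312 + Z + v (x(Z, v) = (Z + v) - 312 = -312 + Z + v)
J = 6293 (J = -217*(-29) = 6293)
V = -1/325 (V = 1/(-312 - 171 + 158) = 1/(-325) = -1/325 ≈ -0.0030769)
J + V = 6293 - 1/325 = 2045224/325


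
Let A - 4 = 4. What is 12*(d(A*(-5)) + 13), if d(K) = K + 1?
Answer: -312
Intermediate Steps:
A = 8 (A = 4 + 4 = 8)
d(K) = 1 + K
12*(d(A*(-5)) + 13) = 12*((1 + 8*(-5)) + 13) = 12*((1 - 40) + 13) = 12*(-39 + 13) = 12*(-26) = -312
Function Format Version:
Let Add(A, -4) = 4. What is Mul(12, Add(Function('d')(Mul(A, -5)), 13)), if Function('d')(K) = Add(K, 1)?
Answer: -312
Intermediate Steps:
A = 8 (A = Add(4, 4) = 8)
Function('d')(K) = Add(1, K)
Mul(12, Add(Function('d')(Mul(A, -5)), 13)) = Mul(12, Add(Add(1, Mul(8, -5)), 13)) = Mul(12, Add(Add(1, -40), 13)) = Mul(12, Add(-39, 13)) = Mul(12, -26) = -312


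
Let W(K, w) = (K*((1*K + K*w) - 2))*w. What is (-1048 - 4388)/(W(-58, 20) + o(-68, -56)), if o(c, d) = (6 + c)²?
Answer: -1359/354761 ≈ -0.0038307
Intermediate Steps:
W(K, w) = K*w*(-2 + K + K*w) (W(K, w) = (K*((K + K*w) - 2))*w = (K*(-2 + K + K*w))*w = K*w*(-2 + K + K*w))
(-1048 - 4388)/(W(-58, 20) + o(-68, -56)) = (-1048 - 4388)/(-58*20*(-2 - 58 - 58*20) + (6 - 68)²) = -5436/(-58*20*(-2 - 58 - 1160) + (-62)²) = -5436/(-58*20*(-1220) + 3844) = -5436/(1415200 + 3844) = -5436/1419044 = -5436*1/1419044 = -1359/354761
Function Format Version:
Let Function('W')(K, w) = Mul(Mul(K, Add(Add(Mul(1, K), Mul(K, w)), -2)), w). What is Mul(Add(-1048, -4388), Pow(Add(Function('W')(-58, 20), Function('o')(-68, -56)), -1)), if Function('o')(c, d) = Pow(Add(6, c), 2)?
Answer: Rational(-1359, 354761) ≈ -0.0038307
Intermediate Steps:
Function('W')(K, w) = Mul(K, w, Add(-2, K, Mul(K, w))) (Function('W')(K, w) = Mul(Mul(K, Add(Add(K, Mul(K, w)), -2)), w) = Mul(Mul(K, Add(-2, K, Mul(K, w))), w) = Mul(K, w, Add(-2, K, Mul(K, w))))
Mul(Add(-1048, -4388), Pow(Add(Function('W')(-58, 20), Function('o')(-68, -56)), -1)) = Mul(Add(-1048, -4388), Pow(Add(Mul(-58, 20, Add(-2, -58, Mul(-58, 20))), Pow(Add(6, -68), 2)), -1)) = Mul(-5436, Pow(Add(Mul(-58, 20, Add(-2, -58, -1160)), Pow(-62, 2)), -1)) = Mul(-5436, Pow(Add(Mul(-58, 20, -1220), 3844), -1)) = Mul(-5436, Pow(Add(1415200, 3844), -1)) = Mul(-5436, Pow(1419044, -1)) = Mul(-5436, Rational(1, 1419044)) = Rational(-1359, 354761)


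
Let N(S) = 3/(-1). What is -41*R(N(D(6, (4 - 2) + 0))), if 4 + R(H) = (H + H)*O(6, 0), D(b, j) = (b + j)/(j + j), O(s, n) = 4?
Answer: 1148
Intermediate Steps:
D(b, j) = (b + j)/(2*j) (D(b, j) = (b + j)/((2*j)) = (b + j)*(1/(2*j)) = (b + j)/(2*j))
N(S) = -3 (N(S) = 3*(-1) = -3)
R(H) = -4 + 8*H (R(H) = -4 + (H + H)*4 = -4 + (2*H)*4 = -4 + 8*H)
-41*R(N(D(6, (4 - 2) + 0))) = -41*(-4 + 8*(-3)) = -41*(-4 - 24) = -41*(-28) = 1148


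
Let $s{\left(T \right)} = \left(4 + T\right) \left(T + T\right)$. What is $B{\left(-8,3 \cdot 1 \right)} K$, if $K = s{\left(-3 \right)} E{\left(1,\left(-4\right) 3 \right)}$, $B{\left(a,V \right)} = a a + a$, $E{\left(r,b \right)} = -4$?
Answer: $1344$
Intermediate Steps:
$s{\left(T \right)} = 2 T \left(4 + T\right)$ ($s{\left(T \right)} = \left(4 + T\right) 2 T = 2 T \left(4 + T\right)$)
$B{\left(a,V \right)} = a + a^{2}$ ($B{\left(a,V \right)} = a^{2} + a = a + a^{2}$)
$K = 24$ ($K = 2 \left(-3\right) \left(4 - 3\right) \left(-4\right) = 2 \left(-3\right) 1 \left(-4\right) = \left(-6\right) \left(-4\right) = 24$)
$B{\left(-8,3 \cdot 1 \right)} K = - 8 \left(1 - 8\right) 24 = \left(-8\right) \left(-7\right) 24 = 56 \cdot 24 = 1344$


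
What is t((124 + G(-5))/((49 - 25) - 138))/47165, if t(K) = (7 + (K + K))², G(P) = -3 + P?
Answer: 80089/153239085 ≈ 0.00052264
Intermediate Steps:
t(K) = (7 + 2*K)²
t((124 + G(-5))/((49 - 25) - 138))/47165 = (7 + 2*((124 + (-3 - 5))/((49 - 25) - 138)))²/47165 = (7 + 2*((124 - 8)/(24 - 138)))²*(1/47165) = (7 + 2*(116/(-114)))²*(1/47165) = (7 + 2*(116*(-1/114)))²*(1/47165) = (7 + 2*(-58/57))²*(1/47165) = (7 - 116/57)²*(1/47165) = (283/57)²*(1/47165) = (80089/3249)*(1/47165) = 80089/153239085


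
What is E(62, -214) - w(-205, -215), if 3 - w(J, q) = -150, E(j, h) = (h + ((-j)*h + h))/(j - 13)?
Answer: 5343/49 ≈ 109.04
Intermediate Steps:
E(j, h) = (2*h - h*j)/(-13 + j) (E(j, h) = (h + (-h*j + h))/(-13 + j) = (h + (h - h*j))/(-13 + j) = (2*h - h*j)/(-13 + j))
w(J, q) = 153 (w(J, q) = 3 - 1*(-150) = 3 + 150 = 153)
E(62, -214) - w(-205, -215) = -214*(2 - 1*62)/(-13 + 62) - 1*153 = -214*(2 - 62)/49 - 153 = -214*1/49*(-60) - 153 = 12840/49 - 153 = 5343/49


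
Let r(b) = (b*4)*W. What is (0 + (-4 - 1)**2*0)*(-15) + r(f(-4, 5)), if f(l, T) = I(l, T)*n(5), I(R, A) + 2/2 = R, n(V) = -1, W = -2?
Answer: -40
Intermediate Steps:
I(R, A) = -1 + R
f(l, T) = 1 - l (f(l, T) = (-1 + l)*(-1) = 1 - l)
r(b) = -8*b (r(b) = (b*4)*(-2) = (4*b)*(-2) = -8*b)
(0 + (-4 - 1)**2*0)*(-15) + r(f(-4, 5)) = (0 + (-4 - 1)**2*0)*(-15) - 8*(1 - 1*(-4)) = (0 + (-5)**2*0)*(-15) - 8*(1 + 4) = (0 + 25*0)*(-15) - 8*5 = (0 + 0)*(-15) - 40 = 0*(-15) - 40 = 0 - 40 = -40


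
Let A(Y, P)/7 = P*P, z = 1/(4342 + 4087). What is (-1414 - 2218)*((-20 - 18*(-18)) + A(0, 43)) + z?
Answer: -405545353615/8429 ≈ -4.8113e+7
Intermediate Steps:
z = 1/8429 ≈ 0.00011864
A(Y, P) = 7*P**2 (A(Y, P) = 7*(P*P) = 7*P**2)
(-1414 - 2218)*((-20 - 18*(-18)) + A(0, 43)) + z = (-1414 - 2218)*((-20 - 18*(-18)) + 7*43**2) + 1/8429 = -3632*((-20 + 324) + 7*1849) + 1/8429 = -3632*(304 + 12943) + 1/8429 = -3632*13247 + 1/8429 = -48113104 + 1/8429 = -405545353615/8429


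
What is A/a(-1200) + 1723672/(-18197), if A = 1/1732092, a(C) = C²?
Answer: -4299204213826541803/45387184498560000 ≈ -94.723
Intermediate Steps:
A = 1/1732092 ≈ 5.7734e-7
A/a(-1200) + 1723672/(-18197) = 1/(1732092*((-1200)²)) + 1723672/(-18197) = (1/1732092)/1440000 + 1723672*(-1/18197) = (1/1732092)*(1/1440000) - 1723672/18197 = 1/2494212480000 - 1723672/18197 = -4299204213826541803/45387184498560000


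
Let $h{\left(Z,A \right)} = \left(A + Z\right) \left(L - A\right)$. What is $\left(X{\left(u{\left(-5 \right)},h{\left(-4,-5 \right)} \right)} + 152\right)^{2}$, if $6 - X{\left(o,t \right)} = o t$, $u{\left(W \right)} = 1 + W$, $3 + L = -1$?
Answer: $14884$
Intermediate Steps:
$L = -4$ ($L = -3 - 1 = -4$)
$h{\left(Z,A \right)} = \left(-4 - A\right) \left(A + Z\right)$ ($h{\left(Z,A \right)} = \left(A + Z\right) \left(-4 - A\right) = \left(-4 - A\right) \left(A + Z\right)$)
$X{\left(o,t \right)} = 6 - o t$
$\left(X{\left(u{\left(-5 \right)},h{\left(-4,-5 \right)} \right)} + 152\right)^{2} = \left(\left(6 - \left(1 - 5\right) \left(- \left(-5\right)^{2} - -20 - -16 - \left(-5\right) \left(-4\right)\right)\right) + 152\right)^{2} = \left(\left(6 - - 4 \left(\left(-1\right) 25 + 20 + 16 - 20\right)\right) + 152\right)^{2} = \left(\left(6 - - 4 \left(-25 + 20 + 16 - 20\right)\right) + 152\right)^{2} = \left(\left(6 - \left(-4\right) \left(-9\right)\right) + 152\right)^{2} = \left(\left(6 - 36\right) + 152\right)^{2} = \left(-30 + 152\right)^{2} = 122^{2} = 14884$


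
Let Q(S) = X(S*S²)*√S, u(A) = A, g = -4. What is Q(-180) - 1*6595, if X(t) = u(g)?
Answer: -6595 - 24*I*√5 ≈ -6595.0 - 53.666*I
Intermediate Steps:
X(t) = -4
Q(S) = -4*√S
Q(-180) - 1*6595 = -24*I*√5 - 1*6595 = -24*I*√5 - 6595 = -6595 - 24*I*√5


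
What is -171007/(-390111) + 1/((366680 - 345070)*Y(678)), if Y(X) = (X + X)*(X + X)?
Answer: 2264992558048277/5167031242943520 ≈ 0.43835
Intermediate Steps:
Y(X) = 4*X² (Y(X) = (2*X)*(2*X) = 4*X²)
-171007/(-390111) + 1/((366680 - 345070)*Y(678)) = -171007/(-390111) + 1/((366680 - 345070)*((4*678²))) = -171007*(-1/390111) + 1/(21610*((4*459684))) = 171007/390111 + (1/21610)/1838736 = 171007/390111 + (1/21610)*(1/1838736) = 171007/390111 + 1/39735084960 = 2264992558048277/5167031242943520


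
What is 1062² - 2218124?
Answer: -1090280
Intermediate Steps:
1062² - 2218124 = 1127844 - 2218124 = -1090280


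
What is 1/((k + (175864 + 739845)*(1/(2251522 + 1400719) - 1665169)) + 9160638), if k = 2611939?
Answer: -3652241/5568931478804778095 ≈ -6.5582e-13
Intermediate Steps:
1/((k + (175864 + 739845)*(1/(2251522 + 1400719) - 1665169)) + 9160638) = 1/((2611939 + (175864 + 739845)*(1/(2251522 + 1400719) - 1665169)) + 9160638) = 1/((2611939 + 915709*(1/3652241 - 1665169)) + 9160638) = 1/((2611939 + 915709*(-6081598493728/3652241)) + 9160638) = 1/((2611939 - 5568974475093173152/3652241) + 9160638) = 1/(-5568964935662467853/3652241 + 9160638) = 1/(-5568931478804778095/3652241) = -3652241/5568931478804778095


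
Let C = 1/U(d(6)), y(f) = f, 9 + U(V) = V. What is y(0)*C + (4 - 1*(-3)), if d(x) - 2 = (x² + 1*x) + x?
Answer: 7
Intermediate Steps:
d(x) = 2 + x² + 2*x (d(x) = 2 + ((x² + 1*x) + x) = 2 + ((x² + x) + x) = 2 + ((x + x²) + x) = 2 + (x² + 2*x) = 2 + x² + 2*x)
U(V) = -9 + V
C = 1/41 (C = 1/(-9 + (2 + 6² + 2*6)) = 1/(-9 + (2 + 36 + 12)) = 1/(-9 + 50) = 1/41 ≈ 0.024390)
y(0)*C + (4 - 1*(-3)) = 0*(1/41) + (4 - 1*(-3)) = 0 + (4 + 3) = 0 + 7 = 7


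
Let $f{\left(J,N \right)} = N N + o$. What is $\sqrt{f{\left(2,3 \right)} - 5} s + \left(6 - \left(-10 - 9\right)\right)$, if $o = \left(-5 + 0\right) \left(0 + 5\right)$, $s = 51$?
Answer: $25 + 51 i \sqrt{21} \approx 25.0 + 233.71 i$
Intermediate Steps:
$o = -25$ ($o = \left(-5\right) 5 = -25$)
$f{\left(J,N \right)} = -25 + N^{2}$ ($f{\left(J,N \right)} = N N - 25 = N^{2} - 25 = -25 + N^{2}$)
$\sqrt{f{\left(2,3 \right)} - 5} s + \left(6 - \left(-10 - 9\right)\right) = \sqrt{\left(-25 + 3^{2}\right) - 5} \cdot 51 + \left(6 - \left(-10 - 9\right)\right) = \sqrt{\left(-25 + 9\right) - 5} \cdot 51 + \left(6 - \left(-10 - 9\right)\right) = \sqrt{-16 - 5} \cdot 51 + \left(6 - -19\right) = \sqrt{-21} \cdot 51 + \left(6 + 19\right) = i \sqrt{21} \cdot 51 + 25 = 51 i \sqrt{21} + 25 = 25 + 51 i \sqrt{21}$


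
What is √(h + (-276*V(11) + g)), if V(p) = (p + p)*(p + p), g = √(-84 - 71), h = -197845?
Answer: √(-331429 + I*√155) ≈ 0.01 + 575.7*I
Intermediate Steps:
g = I*√155 (g = √(-155) = I*√155 ≈ 12.45*I)
V(p) = 4*p² (V(p) = (2*p)*(2*p) = 4*p²)
√(h + (-276*V(11) + g)) = √(-197845 + (-1104*11² + I*√155)) = √(-197845 + (-1104*121 + I*√155)) = √(-197845 + (-276*484 + I*√155)) = √(-197845 + (-133584 + I*√155)) = √(-331429 + I*√155)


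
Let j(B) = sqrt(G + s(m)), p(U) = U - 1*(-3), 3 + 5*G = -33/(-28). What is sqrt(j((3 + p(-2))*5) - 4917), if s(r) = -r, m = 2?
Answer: sqrt(-24093300 + 70*I*sqrt(11585))/70 ≈ 0.010964 + 70.121*I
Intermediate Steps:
G = -51/140 (G = -3/5 + (-33/(-28))/5 = -3/5 + (-33*(-1/28))/5 = -3/5 + (1/5)*(33/28) = -3/5 + 33/140 = -51/140 ≈ -0.36429)
p(U) = 3 + U (p(U) = U + 3 = 3 + U)
j(B) = I*sqrt(11585)/70 (j(B) = sqrt(-51/140 - 1*2) = sqrt(-51/140 - 2) = sqrt(-331/140) = I*sqrt(11585)/70)
sqrt(j((3 + p(-2))*5) - 4917) = sqrt(I*sqrt(11585)/70 - 4917) = sqrt(-4917 + I*sqrt(11585)/70)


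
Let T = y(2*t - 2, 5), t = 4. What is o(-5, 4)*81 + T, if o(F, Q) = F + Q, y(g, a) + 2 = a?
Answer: -78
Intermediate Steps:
y(g, a) = -2 + a
T = 3 (T = -2 + 5 = 3)
o(-5, 4)*81 + T = (-5 + 4)*81 + 3 = -1*81 + 3 = -81 + 3 = -78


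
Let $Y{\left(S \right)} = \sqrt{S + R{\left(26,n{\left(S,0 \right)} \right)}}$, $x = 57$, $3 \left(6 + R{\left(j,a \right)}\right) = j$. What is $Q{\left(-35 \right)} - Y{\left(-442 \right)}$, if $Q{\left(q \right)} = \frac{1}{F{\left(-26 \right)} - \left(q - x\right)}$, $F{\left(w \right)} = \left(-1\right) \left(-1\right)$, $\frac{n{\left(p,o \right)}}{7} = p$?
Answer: $\frac{1}{93} - \frac{i \sqrt{3954}}{3} \approx 0.010753 - 20.96 i$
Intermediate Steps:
$n{\left(p,o \right)} = 7 p$
$R{\left(j,a \right)} = -6 + \frac{j}{3}$
$F{\left(w \right)} = 1$
$Y{\left(S \right)} = \sqrt{\frac{8}{3} + S}$ ($Y{\left(S \right)} = \sqrt{S + \left(-6 + \frac{1}{3} \cdot 26\right)} = \sqrt{S + \left(-6 + \frac{26}{3}\right)} = \sqrt{S + \frac{8}{3}} = \sqrt{\frac{8}{3} + S}$)
$Q{\left(q \right)} = \frac{1}{58 - q}$ ($Q{\left(q \right)} = \frac{1}{1 - \left(-57 + q\right)} = \frac{1}{58 - q}$)
$Q{\left(-35 \right)} - Y{\left(-442 \right)} = \frac{1}{58 - -35} - \frac{\sqrt{24 + 9 \left(-442\right)}}{3} = \frac{1}{58 + 35} - \frac{\sqrt{24 - 3978}}{3} = \frac{1}{93} - \frac{\sqrt{-3954}}{3} = \frac{1}{93} - \frac{i \sqrt{3954}}{3}$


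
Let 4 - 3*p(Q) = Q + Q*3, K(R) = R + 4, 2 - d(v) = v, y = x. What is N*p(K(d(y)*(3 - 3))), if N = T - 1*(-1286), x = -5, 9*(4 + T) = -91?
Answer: -45788/9 ≈ -5087.6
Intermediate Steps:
T = -127/9 (T = -4 + (⅑)*(-91) = -4 - 91/9 = -127/9 ≈ -14.111)
y = -5
d(v) = 2 - v
K(R) = 4 + R
N = 11447/9 (N = -127/9 - 1*(-1286) = -127/9 + 1286 = 11447/9 ≈ 1271.9)
p(Q) = 4/3 - 4*Q/3 (p(Q) = 4/3 - (Q + Q*3)/3 = 4/3 - (Q + 3*Q)/3 = 4/3 - 4*Q/3)
N*p(K(d(y)*(3 - 3))) = 11447*(4/3 - 4*(4 + (2 - 1*(-5))*(3 - 3))/3)/9 = 11447*(4/3 - 4*(4 + (2 + 5)*0)/3)/9 = 11447*(4/3 - 4*(4 + 7*0)/3)/9 = 11447*(4/3 - 4*(4 + 0)/3)/9 = 11447*(4/3 - 4/3*4)/9 = 11447*(4/3 - 16/3)/9 = (11447/9)*(-4) = -45788/9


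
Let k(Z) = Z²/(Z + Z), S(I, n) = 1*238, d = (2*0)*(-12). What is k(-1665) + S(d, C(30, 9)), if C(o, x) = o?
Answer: -1189/2 ≈ -594.50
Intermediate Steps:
d = 0 (d = 0*(-12) = 0)
S(I, n) = 238
k(Z) = Z/2 (k(Z) = Z²/((2*Z)) = (1/(2*Z))*Z² = Z/2)
k(-1665) + S(d, C(30, 9)) = (½)*(-1665) + 238 = -1665/2 + 238 = -1189/2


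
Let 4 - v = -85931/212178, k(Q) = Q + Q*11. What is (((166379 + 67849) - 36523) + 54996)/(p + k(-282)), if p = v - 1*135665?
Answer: -53617592778/29502204079 ≈ -1.8174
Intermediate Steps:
k(Q) = 12*Q (k(Q) = Q + 11*Q = 12*Q)
v = 934643/212178 (v = 4 - (-85931)/212178 = 4 - 1*(-85931/212178) = 4 + 85931/212178 = 934643/212178 ≈ 4.4050)
p = -28784193727/212178 (p = 934643/212178 - 1*135665 = 934643/212178 - 135665 = -28784193727/212178 ≈ -1.3566e+5)
(((166379 + 67849) - 36523) + 54996)/(p + k(-282)) = (((166379 + 67849) - 36523) + 54996)/(-28784193727/212178 + 12*(-282)) = ((234228 - 36523) + 54996)/(-28784193727/212178 - 3384) = (197705 + 54996)/(-29502204079/212178) = 252701*(-212178/29502204079) = -53617592778/29502204079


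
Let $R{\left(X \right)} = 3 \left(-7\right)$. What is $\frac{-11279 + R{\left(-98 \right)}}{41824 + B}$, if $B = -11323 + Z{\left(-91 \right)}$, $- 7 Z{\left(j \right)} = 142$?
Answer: $- \frac{15820}{42673} \approx -0.37073$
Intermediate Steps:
$Z{\left(j \right)} = - \frac{142}{7}$ ($Z{\left(j \right)} = \left(- \frac{1}{7}\right) 142 = - \frac{142}{7}$)
$R{\left(X \right)} = -21$
$B = - \frac{79403}{7}$ ($B = -11323 - \frac{142}{7} = - \frac{79403}{7} \approx -11343.0$)
$\frac{-11279 + R{\left(-98 \right)}}{41824 + B} = \frac{-11279 - 21}{41824 - \frac{79403}{7}} = - \frac{11300}{\frac{213365}{7}} = \left(-11300\right) \frac{7}{213365} = - \frac{15820}{42673}$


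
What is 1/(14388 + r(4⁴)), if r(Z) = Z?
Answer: 1/14644 ≈ 6.8287e-5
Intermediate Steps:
1/(14388 + r(4⁴)) = 1/(14388 + 4⁴) = 1/(14388 + 256) = 1/14644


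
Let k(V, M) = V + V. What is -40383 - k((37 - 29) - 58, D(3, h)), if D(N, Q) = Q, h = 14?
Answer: -40283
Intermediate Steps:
k(V, M) = 2*V
-40383 - k((37 - 29) - 58, D(3, h)) = -40383 - 2*((37 - 29) - 58) = -40383 - 2*(8 - 58) = -40383 - 2*(-50) = -40383 - 1*(-100) = -40383 + 100 = -40283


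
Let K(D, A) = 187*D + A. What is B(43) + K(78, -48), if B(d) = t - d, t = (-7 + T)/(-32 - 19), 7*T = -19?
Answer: 304399/21 ≈ 14495.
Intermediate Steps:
T = -19/7 (T = (⅐)*(-19) = -19/7 ≈ -2.7143)
t = 4/21 (t = (-7 - 19/7)/(-32 - 19) = -68/7/(-51) = -68/7*(-1/51) = 4/21 ≈ 0.19048)
B(d) = 4/21 - d
K(D, A) = A + 187*D
B(43) + K(78, -48) = (4/21 - 1*43) + (-48 + 187*78) = (4/21 - 43) + (-48 + 14586) = -899/21 + 14538 = 304399/21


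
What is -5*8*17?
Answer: -680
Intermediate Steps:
-5*8*17 = -40*17 = -680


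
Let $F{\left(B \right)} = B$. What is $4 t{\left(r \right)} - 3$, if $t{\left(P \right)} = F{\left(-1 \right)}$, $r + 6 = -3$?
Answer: $-7$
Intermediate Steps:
$r = -9$ ($r = -6 - 3 = -9$)
$t{\left(P \right)} = -1$
$4 t{\left(r \right)} - 3 = 4 \left(-1\right) - 3 = -4 - 3 = -7$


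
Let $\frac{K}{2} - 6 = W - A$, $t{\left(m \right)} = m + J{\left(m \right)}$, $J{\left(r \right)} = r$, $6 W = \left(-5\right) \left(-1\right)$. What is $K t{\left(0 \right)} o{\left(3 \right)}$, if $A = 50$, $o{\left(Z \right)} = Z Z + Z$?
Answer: $0$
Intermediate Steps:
$o{\left(Z \right)} = Z + Z^{2}$ ($o{\left(Z \right)} = Z^{2} + Z = Z + Z^{2}$)
$W = \frac{5}{6}$ ($W = \frac{\left(-5\right) \left(-1\right)}{6} = \frac{1}{6} \cdot 5 = \frac{5}{6} \approx 0.83333$)
$t{\left(m \right)} = 2 m$ ($t{\left(m \right)} = m + m = 2 m$)
$K = - \frac{259}{3}$ ($K = 12 + 2 \left(\frac{5}{6} - 50\right) = 12 + 2 \left(- \frac{295}{6}\right) = 12 - \frac{295}{3} = - \frac{259}{3} \approx -86.333$)
$K t{\left(0 \right)} o{\left(3 \right)} = - \frac{259 \cdot 2 \cdot 0}{3} \cdot 3 \left(1 + 3\right) = \left(- \frac{259}{3}\right) 0 \cdot 3 \cdot 4 = 0 \cdot 12 = 0$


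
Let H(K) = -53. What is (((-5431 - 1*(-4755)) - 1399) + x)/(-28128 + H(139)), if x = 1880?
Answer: 195/28181 ≈ 0.0069196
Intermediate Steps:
(((-5431 - 1*(-4755)) - 1399) + x)/(-28128 + H(139)) = (((-5431 - 1*(-4755)) - 1399) + 1880)/(-28128 - 53) = (((-5431 + 4755) - 1399) + 1880)/(-28181) = ((-676 - 1399) + 1880)*(-1/28181) = (-2075 + 1880)*(-1/28181) = -195*(-1/28181) = 195/28181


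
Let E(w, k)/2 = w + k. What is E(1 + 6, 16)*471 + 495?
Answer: 22161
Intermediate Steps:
E(w, k) = 2*k + 2*w (E(w, k) = 2*(w + k) = 2*(k + w) = 2*k + 2*w)
E(1 + 6, 16)*471 + 495 = (2*16 + 2*(1 + 6))*471 + 495 = (32 + 2*7)*471 + 495 = (32 + 14)*471 + 495 = 46*471 + 495 = 21666 + 495 = 22161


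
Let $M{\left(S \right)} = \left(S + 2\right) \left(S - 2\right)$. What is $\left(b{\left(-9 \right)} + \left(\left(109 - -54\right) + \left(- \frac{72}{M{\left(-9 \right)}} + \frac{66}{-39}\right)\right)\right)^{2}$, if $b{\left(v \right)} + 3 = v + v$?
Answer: $\frac{19463598144}{1002001} \approx 19425.0$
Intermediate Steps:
$b{\left(v \right)} = -3 + 2 v$ ($b{\left(v \right)} = -3 + \left(v + v\right) = -3 + 2 v$)
$M{\left(S \right)} = \left(-2 + S\right) \left(2 + S\right)$ ($M{\left(S \right)} = \left(2 + S\right) \left(-2 + S\right) = \left(-2 + S\right) \left(2 + S\right)$)
$\left(b{\left(-9 \right)} + \left(\left(109 - -54\right) + \left(- \frac{72}{M{\left(-9 \right)}} + \frac{66}{-39}\right)\right)\right)^{2} = \left(\left(-3 + 2 \left(-9\right)\right) + \left(\left(109 - -54\right) - \left(\frac{22}{13} + \frac{72}{-4 + \left(-9\right)^{2}}\right)\right)\right)^{2} = \left(\left(-3 - 18\right) + \left(\left(109 + 54\right) - \left(\frac{22}{13} + \frac{72}{-4 + 81}\right)\right)\right)^{2} = \left(-21 + \left(163 - \left(\frac{22}{13} + \frac{72}{77}\right)\right)\right)^{2} = \left(-21 + \left(163 - \frac{2630}{1001}\right)\right)^{2} = \left(-21 + \frac{160533}{1001}\right)^{2} = \left(\frac{139512}{1001}\right)^{2} = \frac{19463598144}{1002001}$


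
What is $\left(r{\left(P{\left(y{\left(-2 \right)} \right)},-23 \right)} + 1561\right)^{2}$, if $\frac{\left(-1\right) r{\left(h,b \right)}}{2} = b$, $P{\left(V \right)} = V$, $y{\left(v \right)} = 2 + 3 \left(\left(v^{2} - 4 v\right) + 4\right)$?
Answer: $2582449$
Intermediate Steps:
$y{\left(v \right)} = 14 - 12 v + 3 v^{2}$ ($y{\left(v \right)} = 2 + 3 \left(4 + v^{2} - 4 v\right) = 2 + \left(12 - 12 v + 3 v^{2}\right) = 14 - 12 v + 3 v^{2}$)
$r{\left(h,b \right)} = - 2 b$
$\left(r{\left(P{\left(y{\left(-2 \right)} \right)},-23 \right)} + 1561\right)^{2} = \left(\left(-2\right) \left(-23\right) + 1561\right)^{2} = \left(46 + 1561\right)^{2} = 1607^{2} = 2582449$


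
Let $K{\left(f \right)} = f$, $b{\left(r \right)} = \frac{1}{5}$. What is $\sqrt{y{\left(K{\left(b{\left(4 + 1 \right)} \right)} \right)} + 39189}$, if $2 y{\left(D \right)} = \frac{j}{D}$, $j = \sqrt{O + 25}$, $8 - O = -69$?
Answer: $\frac{\sqrt{156756 + 10 \sqrt{102}}}{2} \approx 198.03$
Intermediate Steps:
$O = 77$ ($O = 8 - -69 = 8 + 69 = 77$)
$b{\left(r \right)} = \frac{1}{5}$
$j = \sqrt{102}$ ($j = \sqrt{77 + 25} = \sqrt{102} \approx 10.1$)
$y{\left(D \right)} = \frac{\sqrt{102}}{2 D}$ ($y{\left(D \right)} = \frac{\sqrt{102} \frac{1}{D}}{2} = \frac{\sqrt{102}}{2 D}$)
$\sqrt{y{\left(K{\left(b{\left(4 + 1 \right)} \right)} \right)} + 39189} = \sqrt{\frac{\sqrt{102} \frac{1}{\frac{1}{5}}}{2} + 39189} = \sqrt{\frac{1}{2} \sqrt{102} \cdot 5 + 39189} = \sqrt{\frac{5 \sqrt{102}}{2} + 39189} = \sqrt{39189 + \frac{5 \sqrt{102}}{2}}$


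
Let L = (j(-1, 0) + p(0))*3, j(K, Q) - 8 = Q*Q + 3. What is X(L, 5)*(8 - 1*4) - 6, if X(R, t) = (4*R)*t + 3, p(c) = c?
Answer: 2646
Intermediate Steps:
j(K, Q) = 11 + Q**2 (j(K, Q) = 8 + (Q*Q + 3) = 8 + (Q**2 + 3) = 8 + (3 + Q**2) = 11 + Q**2)
L = 33 (L = ((11 + 0**2) + 0)*3 = ((11 + 0) + 0)*3 = (11 + 0)*3 = 11*3 = 33)
X(R, t) = 3 + 4*R*t (X(R, t) = 4*R*t + 3 = 3 + 4*R*t)
X(L, 5)*(8 - 1*4) - 6 = (3 + 4*33*5)*(8 - 1*4) - 6 = (3 + 660)*(8 - 4) - 6 = 663*4 - 6 = 2652 - 6 = 2646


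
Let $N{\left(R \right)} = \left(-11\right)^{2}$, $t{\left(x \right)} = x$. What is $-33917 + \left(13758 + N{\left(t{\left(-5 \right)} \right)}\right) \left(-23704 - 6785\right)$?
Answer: $-423190748$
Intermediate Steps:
$N{\left(R \right)} = 121$
$-33917 + \left(13758 + N{\left(t{\left(-5 \right)} \right)}\right) \left(-23704 - 6785\right) = -33917 + \left(13758 + 121\right) \left(-23704 - 6785\right) = -33917 + 13879 \left(-30489\right) = -33917 - 423156831 = -423190748$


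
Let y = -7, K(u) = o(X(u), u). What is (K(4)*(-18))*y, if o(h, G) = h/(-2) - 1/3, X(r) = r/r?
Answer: -105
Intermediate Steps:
X(r) = 1
o(h, G) = -1/3 - h/2 (o(h, G) = h*(-1/2) - 1*1/3 = -h/2 - 1/3 = -1/3 - h/2)
K(u) = -5/6 (K(u) = -1/3 - 1/2*1 = -1/3 - 1/2 = -5/6)
(K(4)*(-18))*y = -5/6*(-18)*(-7) = 15*(-7) = -105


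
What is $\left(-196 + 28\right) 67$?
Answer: $-11256$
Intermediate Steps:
$\left(-196 + 28\right) 67 = \left(-168\right) 67 = -11256$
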